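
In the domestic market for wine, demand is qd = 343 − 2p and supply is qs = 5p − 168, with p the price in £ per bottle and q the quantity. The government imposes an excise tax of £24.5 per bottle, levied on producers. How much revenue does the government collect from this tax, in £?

Tax revenue = £3969.

Before the tax: set 343 − 2p = 5p − 168 → p* = £73, q* = 197.
With the tax collected from producers, supply shifts: qs = 5(p − 24.5) − 168.
New equilibrium: consumers pay £90.5, producers receive £66, q = 162. (Wedge: pb − ps = 24.5.)
Revenue = t · Q = 24.5 · 162 = £3969.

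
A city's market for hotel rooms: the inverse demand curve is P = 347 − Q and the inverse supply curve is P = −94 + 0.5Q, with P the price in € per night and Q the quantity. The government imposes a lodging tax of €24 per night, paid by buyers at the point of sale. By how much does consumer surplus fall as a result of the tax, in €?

Inverting to Q(P) form: Qd = 347 − P; Qs = 2P + 188.
Before the tax: set 347 − P = 2P + 188 → P* = €53, Q* = 294.
With the tax collected from buyers, demand (in seller-price terms) shifts: Qd = 347 − (P + 24).
Solving gives Q = 278 with buyers paying €69 and producers receiving €45 (the €24 wedge).
ΔCS is the trapezoid between Q = 278 and Q = 294 of height €16: ½ · (294 + 278) · 16 = €4576.

Consumer surplus falls by €4576.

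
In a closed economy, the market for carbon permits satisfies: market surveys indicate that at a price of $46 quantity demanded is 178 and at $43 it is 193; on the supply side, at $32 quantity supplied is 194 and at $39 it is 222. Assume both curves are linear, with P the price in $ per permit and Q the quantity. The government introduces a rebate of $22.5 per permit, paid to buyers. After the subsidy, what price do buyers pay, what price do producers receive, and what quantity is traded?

Buyers pay $28; producers receive $50.5; quantity = 268.

Demand slope: (193 − 178)/(43 − 46) = -5, so Qd = 408 − 5P.
Supply slope: (222 − 194)/(39 − 32) = 4, so Qs = 4P + 66.
Before the subsidy: set 408 − 5P = 4P + 66 → P* = $38, Q* = 218.
With a per-unit subsidy paid to buyers, each effectively pays P − 22.5, so demand becomes Qd = 408 − 5(P − 22.5).
Solving gives Q = 268 with buyers paying $28 and producers receiving $50.5 (the $22.5 wedge).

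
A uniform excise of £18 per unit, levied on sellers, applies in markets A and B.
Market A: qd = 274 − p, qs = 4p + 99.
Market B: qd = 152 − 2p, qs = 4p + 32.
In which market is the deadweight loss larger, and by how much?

Market B, by £86.4.

Market A: pre-tax p* = £35, q* = 239; post-tax q = 224.6; deadweight loss = £129.6.
Market B: pre-tax p* = £20, q* = 112; post-tax q = 88; deadweight loss = £216.
Difference: £129.6 vs £216 → market B is larger by £86.4.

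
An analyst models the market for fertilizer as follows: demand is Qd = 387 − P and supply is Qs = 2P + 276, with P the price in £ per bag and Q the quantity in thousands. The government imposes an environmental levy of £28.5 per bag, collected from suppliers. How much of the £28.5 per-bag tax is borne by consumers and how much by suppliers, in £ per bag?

Consumers bear £19 per bag; suppliers bear £9.5 per bag.

Before the tax: set 387 − P = 2P + 276 → P* = £37, Q* = 350.
With the tax collected from suppliers, supply shifts: Qs = 2(P − 28.5) + 276.
Solving gives Q = 331 with consumers paying £56 and suppliers receiving £27.5 (the £28.5 wedge).
Burden on consumers: £19; on suppliers: £9.5. (They sum to £28.5.)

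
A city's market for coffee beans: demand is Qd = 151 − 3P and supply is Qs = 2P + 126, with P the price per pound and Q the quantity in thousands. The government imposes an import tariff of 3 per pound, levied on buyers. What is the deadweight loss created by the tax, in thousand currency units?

Deadweight loss = 5.4 thousand.

Before the tax: set 151 − 3P = 2P + 126 → P* = 5, Q* = 136.
With the tax collected from buyers, demand (in seller-price terms) shifts: Qd = 151 − 3(P + 3).
New equilibrium: buyers pay 6.2, suppliers receive 3.2, Q = 132.4. (Wedge: Pb − Ps = 3.)
Quantity falls by |ΔQ| = |136 − 132.4| = 3.6.
DWL = ½ · t · |ΔQ| = ½ · 3 · 3.6 = 5.4.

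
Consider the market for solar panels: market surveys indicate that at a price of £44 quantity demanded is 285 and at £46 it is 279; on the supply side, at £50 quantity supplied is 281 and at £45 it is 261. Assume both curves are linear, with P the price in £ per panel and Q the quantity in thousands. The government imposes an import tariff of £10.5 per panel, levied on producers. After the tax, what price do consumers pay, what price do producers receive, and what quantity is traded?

Consumers pay £54; producers receive £43.5; quantity = 255.

Demand slope: (279 − 285)/(46 − 44) = -3, so Qd = 417 − 3P.
Supply slope: (261 − 281)/(45 − 50) = 4, so Qs = 4P + 81.
Without the tax, 417 − 3P = 4P + 81 gives 7P = 336, so P* = £48 and Q* = 273.
With the tax collected from producers, supply shifts: Qs = 4(P − 10.5) + 81.
New equilibrium: consumers pay £54, producers receive £43.5, Q = 255. (Wedge: Pb − Ps = 10.5.)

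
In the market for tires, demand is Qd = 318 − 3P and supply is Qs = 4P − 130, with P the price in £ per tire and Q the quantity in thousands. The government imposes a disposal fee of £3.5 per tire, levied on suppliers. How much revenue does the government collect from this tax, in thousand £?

Before the tax: set 318 − 3P = 4P − 130 → P* = £64, Q* = 126.
With the tax collected from suppliers, supply shifts: Qs = 4(P − 3.5) − 130.
New equilibrium: consumers pay £66, suppliers receive £62.5, Q = 120. (Wedge: Pb − Ps = 3.5.)
Revenue = t · Q = 3.5 · 120 = £420.

Tax revenue = £420 thousand.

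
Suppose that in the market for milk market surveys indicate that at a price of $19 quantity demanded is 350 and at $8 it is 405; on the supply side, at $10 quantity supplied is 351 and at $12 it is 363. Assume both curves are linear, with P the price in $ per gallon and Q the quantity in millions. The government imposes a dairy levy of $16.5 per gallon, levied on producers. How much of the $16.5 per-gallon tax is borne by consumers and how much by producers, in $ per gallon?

Demand slope: (405 − 350)/(8 − 19) = -5, so Qd = 445 − 5P.
Supply slope: (363 − 351)/(12 − 10) = 6, so Qs = 6P + 291.
Before the tax: set 445 − 5P = 6P + 291 → P* = $14, Q* = 375.
With the tax collected from producers, supply shifts: Qs = 6(P − 16.5) + 291.
New equilibrium: consumers pay $23, producers receive $6.5, Q = 330. (Wedge: Pb − Ps = 16.5.)
Burden on consumers: $9; on producers: $7.5. (They sum to $16.5.)
The less price-elastic side of the market bears the larger share of a per-unit tax.

Consumers bear $9 per gallon; producers bear $7.5 per gallon.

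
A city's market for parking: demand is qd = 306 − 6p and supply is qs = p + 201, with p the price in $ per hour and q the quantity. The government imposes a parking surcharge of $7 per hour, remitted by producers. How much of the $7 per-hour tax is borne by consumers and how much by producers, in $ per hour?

Without the tax, 306 − 6p = p + 201 gives 7p = 105, so p* = $15 and q* = 216.
With the tax collected from producers, supply shifts: qs = (p − 7) + 201.
Solving gives q = 210 with consumers paying $16 and producers receiving $9 (the $7 wedge).
Burden on consumers: $1; on producers: $6. (They sum to $7.)

Consumers bear $1 per hour; producers bear $6 per hour.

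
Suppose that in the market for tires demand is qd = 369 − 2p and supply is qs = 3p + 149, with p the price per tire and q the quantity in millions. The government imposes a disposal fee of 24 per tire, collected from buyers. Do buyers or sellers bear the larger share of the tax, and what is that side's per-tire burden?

Buyers bear the larger share: 14.4 per tire.

Without the tax, 369 − 2p = 3p + 149 gives 5p = 220, so p* = 44 and q* = 281.
With the tax collected from buyers, demand (in seller-price terms) shifts: qd = 369 − 2(p + 24).
Solving gives q = 252.2 with buyers paying 58.4 and sellers receiving 34.4 (the 24 wedge).
Per-tire burden: buyers 14.4, sellers 9.6.
Buyers take the larger share because demand is less price-elastic here (demand slope 2 vs supply slope 3).
The less price-elastic side of the market bears the larger share of a per-unit tax.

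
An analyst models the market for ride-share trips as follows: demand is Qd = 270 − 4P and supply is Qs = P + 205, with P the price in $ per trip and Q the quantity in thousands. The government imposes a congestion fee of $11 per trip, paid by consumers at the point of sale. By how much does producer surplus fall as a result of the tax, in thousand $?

Producer surplus falls by $1879.68 thousand.

Before the tax: set 270 − 4P = P + 205 → P* = $13, Q* = 218.
With the tax collected from consumers, demand (in seller-price terms) shifts: Qd = 270 − 4(P + 11).
Solving gives Q = 209.2 with consumers paying $15.2 and sellers receiving $4.2 (the $11 wedge).
ΔPS is the trapezoid between Q = 209.2 and Q = 218 of height $8.8: ½ · (218 + 209.2) · 8.8 = $1879.68.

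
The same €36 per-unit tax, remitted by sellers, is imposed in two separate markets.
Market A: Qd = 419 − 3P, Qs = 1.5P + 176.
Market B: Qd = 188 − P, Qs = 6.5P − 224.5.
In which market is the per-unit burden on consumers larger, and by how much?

Market A: pre-tax P* = €54, Q* = 257; post-tax Q = 221; per-unit burden on consumers = €12.
Market B: pre-tax P* = €55, Q* = 133; post-tax Q = 101.8; per-unit burden on consumers = €31.2.
Difference: €12 vs €31.2 → market B is larger by €19.2.

Market B, by €19.2.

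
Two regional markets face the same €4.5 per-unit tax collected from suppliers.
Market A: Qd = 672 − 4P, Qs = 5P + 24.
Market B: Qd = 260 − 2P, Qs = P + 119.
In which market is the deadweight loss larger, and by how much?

Market A: pre-tax P* = €72, Q* = 384; post-tax Q = 374; deadweight loss = €22.5.
Market B: pre-tax P* = €47, Q* = 166; post-tax Q = 163; deadweight loss = €6.75.
Difference: €22.5 vs €6.75 → market A is larger by €15.75.

Market A, by €15.75.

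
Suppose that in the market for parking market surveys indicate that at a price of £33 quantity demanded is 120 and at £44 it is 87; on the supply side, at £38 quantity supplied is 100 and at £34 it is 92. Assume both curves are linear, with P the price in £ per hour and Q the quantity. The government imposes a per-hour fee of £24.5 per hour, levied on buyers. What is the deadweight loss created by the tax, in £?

Demand slope: (87 − 120)/(44 − 33) = -3, so Qd = 219 − 3P.
Supply slope: (92 − 100)/(34 − 38) = 2, so Qs = 2P + 24.
Without the tax, 219 − 3P = 2P + 24 gives 5P = 195, so P* = £39 and Q* = 102.
With the tax collected from buyers, demand (in seller-price terms) shifts: Qd = 219 − 3(P + 24.5).
Solving gives Q = 72.6 with buyers paying £48.8 and sellers receiving £24.3 (the £24.5 wedge).
Quantity falls by |ΔQ| = |102 − 72.6| = 29.4.
DWL = ½ · t · |ΔQ| = ½ · 24.5 · 29.4 = £360.15.

Deadweight loss = £360.15.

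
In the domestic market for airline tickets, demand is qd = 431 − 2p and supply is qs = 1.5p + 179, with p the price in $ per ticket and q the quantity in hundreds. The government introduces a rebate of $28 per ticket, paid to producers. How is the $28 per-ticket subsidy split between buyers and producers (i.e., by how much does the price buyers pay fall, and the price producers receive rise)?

Buyers gain $12 per ticket; producers gain $16 per ticket.

Before the subsidy: set 431 − 2p = 1.5p + 179 → p* = $72, q* = 287.
With a per-unit subsidy paid to producers, each receives p + 28 per unit sold, so supply becomes qs = 1.5(p + 28) + 179.
Solving gives q = 311 with buyers paying $60 and producers receiving $88 (the $28 wedge).
Gain to buyers: $12; to producers: $16. (They sum to $28.)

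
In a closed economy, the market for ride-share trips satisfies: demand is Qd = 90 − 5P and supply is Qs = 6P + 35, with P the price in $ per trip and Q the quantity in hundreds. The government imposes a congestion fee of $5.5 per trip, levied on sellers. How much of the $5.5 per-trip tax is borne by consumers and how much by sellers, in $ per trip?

Without the tax, 90 − 5P = 6P + 35 gives 11P = 55, so P* = $5 and Q* = 65.
With the tax collected from sellers, supply shifts: Qs = 6(P − 5.5) + 35.
Solving gives Q = 50 with consumers paying $8 and sellers receiving $2.5 (the $5.5 wedge).
Burden on consumers: $3; on sellers: $2.5. (They sum to $5.5.)

Consumers bear $3 per trip; sellers bear $2.5 per trip.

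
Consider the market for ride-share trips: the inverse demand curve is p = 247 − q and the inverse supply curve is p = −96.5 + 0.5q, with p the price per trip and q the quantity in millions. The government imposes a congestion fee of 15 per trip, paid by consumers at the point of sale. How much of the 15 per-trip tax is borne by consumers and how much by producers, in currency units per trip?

Consumers bear 10 per trip; producers bear 5 per trip.

Inverting to q(p) form: qd = 247 − p; qs = 2p + 193.
Without the tax, 247 − p = 2p + 193 gives 3p = 54, so p* = 18 and q* = 229.
With the tax collected from consumers, demand (in seller-price terms) shifts: qd = 247 − (p + 15).
Solving gives q = 219 with consumers paying 28 and producers receiving 13 (the 15 wedge).
Burden on consumers: 10; on producers: 5. (They sum to 15.)
The less price-elastic side of the market bears the larger share of a per-unit tax.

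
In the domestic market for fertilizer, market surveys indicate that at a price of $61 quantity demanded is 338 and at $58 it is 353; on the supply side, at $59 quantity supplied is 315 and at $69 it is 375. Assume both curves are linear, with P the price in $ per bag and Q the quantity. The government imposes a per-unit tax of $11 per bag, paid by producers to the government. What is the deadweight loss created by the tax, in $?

Demand slope: (353 − 338)/(58 − 61) = -5, so Qd = 643 − 5P.
Supply slope: (375 − 315)/(69 − 59) = 6, so Qs = 6P − 39.
Without the tax, 643 − 5P = 6P − 39 gives 11P = 682, so P* = $62 and Q* = 333.
With the tax collected from producers, supply shifts: Qs = 6(P − 11) − 39.
Solving gives Q = 303 with buyers paying $68 and producers receiving $57 (the $11 wedge).
Quantity falls by |ΔQ| = |333 − 303| = 30.
DWL = ½ · t · |ΔQ| = ½ · 11 · 30 = $165.

Deadweight loss = $165.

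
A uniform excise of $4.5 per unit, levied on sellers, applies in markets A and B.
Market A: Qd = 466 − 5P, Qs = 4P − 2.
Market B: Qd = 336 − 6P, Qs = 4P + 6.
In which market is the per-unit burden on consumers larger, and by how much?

Market A: pre-tax P* = $52, Q* = 206; post-tax Q = 196; per-unit burden on consumers = $2.
Market B: pre-tax P* = $33, Q* = 138; post-tax Q = 127.2; per-unit burden on consumers = $1.8.
Difference: $2 vs $1.8 → market A is larger by $0.2.

Market A, by $0.2.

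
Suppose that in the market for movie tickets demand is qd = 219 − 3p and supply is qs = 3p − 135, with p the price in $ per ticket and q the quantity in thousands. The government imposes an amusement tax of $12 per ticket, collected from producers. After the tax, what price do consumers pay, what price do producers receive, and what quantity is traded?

Consumers pay $65; producers receive $53; quantity = 24.

Before the tax: set 219 − 3p = 3p − 135 → p* = $59, q* = 42.
With the tax collected from producers, supply shifts: qs = 3(p − 12) − 135.
Solving gives q = 24 with consumers paying $65 and producers receiving $53 (the $12 wedge).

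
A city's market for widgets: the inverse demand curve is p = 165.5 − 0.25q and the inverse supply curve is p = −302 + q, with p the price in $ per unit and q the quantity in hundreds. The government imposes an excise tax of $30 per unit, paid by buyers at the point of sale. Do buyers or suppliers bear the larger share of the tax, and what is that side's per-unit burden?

Inverting to q(p) form: qd = 662 − 4p; qs = p + 302.
Before the tax: set 662 − 4p = p + 302 → p* = $72, q* = 374.
With the tax collected from buyers, demand (in seller-price terms) shifts: qd = 662 − 4(p + 30).
New equilibrium: buyers pay $78, suppliers receive $48, q = 350. (Wedge: pb − ps = 30.)
Per-unit burden: buyers $6, suppliers $24.
Suppliers take the larger share because supply is less price-elastic here (demand slope 4 vs supply slope 1).

Suppliers bear the larger share: $24 per unit.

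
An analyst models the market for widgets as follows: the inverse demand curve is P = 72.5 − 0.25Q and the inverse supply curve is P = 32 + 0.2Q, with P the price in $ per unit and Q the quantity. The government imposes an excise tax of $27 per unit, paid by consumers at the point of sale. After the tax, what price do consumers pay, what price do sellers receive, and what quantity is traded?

Consumers pay $65; sellers receive $38; quantity = 30.

Inverting to Q(P) form: Qd = 290 − 4P; Qs = 5P − 160.
Before the tax: set 290 − 4P = 5P − 160 → P* = $50, Q* = 90.
With the tax collected from consumers, demand (in seller-price terms) shifts: Qd = 290 − 4(P + 27).
New equilibrium: consumers pay $65, sellers receive $38, Q = 30. (Wedge: Pb − Ps = 27.)
The less price-elastic side of the market bears the larger share of a per-unit tax.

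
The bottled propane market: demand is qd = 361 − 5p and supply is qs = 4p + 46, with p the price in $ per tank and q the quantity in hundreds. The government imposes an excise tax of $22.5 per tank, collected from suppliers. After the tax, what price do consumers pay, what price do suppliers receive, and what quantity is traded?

Without the tax, 361 − 5p = 4p + 46 gives 9p = 315, so p* = $35 and q* = 186.
With the tax collected from suppliers, supply shifts: qs = 4(p − 22.5) + 46.
New equilibrium: consumers pay $45, suppliers receive $22.5, q = 136. (Wedge: pb − ps = 22.5.)
The less price-elastic side of the market bears the larger share of a per-unit tax.

Consumers pay $45; suppliers receive $22.5; quantity = 136.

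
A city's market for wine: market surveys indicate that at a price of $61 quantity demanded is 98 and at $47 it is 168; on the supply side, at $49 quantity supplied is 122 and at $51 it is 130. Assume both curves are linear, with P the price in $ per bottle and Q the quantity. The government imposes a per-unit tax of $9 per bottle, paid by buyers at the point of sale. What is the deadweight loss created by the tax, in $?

Deadweight loss = $90.

Demand slope: (168 − 98)/(47 − 61) = -5, so Qd = 403 − 5P.
Supply slope: (130 − 122)/(51 − 49) = 4, so Qs = 4P − 74.
Without the tax, 403 − 5P = 4P − 74 gives 9P = 477, so P* = $53 and Q* = 138.
With the tax collected from buyers, demand (in seller-price terms) shifts: Qd = 403 − 5(P + 9).
Solving gives Q = 118 with buyers paying $57 and sellers receiving $48 (the $9 wedge).
Quantity falls by |ΔQ| = |138 − 118| = 20.
DWL = ½ · t · |ΔQ| = ½ · 9 · 20 = $90.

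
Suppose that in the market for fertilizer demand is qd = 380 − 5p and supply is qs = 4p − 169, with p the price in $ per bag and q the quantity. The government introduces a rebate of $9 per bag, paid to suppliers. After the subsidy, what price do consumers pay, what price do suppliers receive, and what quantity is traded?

Without the subsidy, 380 − 5p = 4p − 169 gives 9p = 549, so p* = $61 and q* = 75.
With a per-unit subsidy paid to suppliers, each receives p + 9 per unit sold, so supply becomes qs = 4(p + 9) − 169.
New equilibrium: consumers pay $57, suppliers receive $66, q = 95. (Wedge: pb − ps = −9.)

Consumers pay $57; suppliers receive $66; quantity = 95.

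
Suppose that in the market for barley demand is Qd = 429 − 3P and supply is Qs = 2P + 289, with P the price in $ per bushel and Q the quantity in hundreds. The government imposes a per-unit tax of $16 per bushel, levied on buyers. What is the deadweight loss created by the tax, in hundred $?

Without the tax, 429 − 3P = 2P + 289 gives 5P = 140, so P* = $28 and Q* = 345.
With the tax collected from buyers, demand (in seller-price terms) shifts: Qd = 429 − 3(P + 16).
Solving gives Q = 325.8 with buyers paying $34.4 and suppliers receiving $18.4 (the $16 wedge).
Quantity falls by |ΔQ| = |345 − 325.8| = 19.2.
DWL = ½ · t · |ΔQ| = ½ · 16 · 19.2 = $153.6.

Deadweight loss = $153.6 hundred.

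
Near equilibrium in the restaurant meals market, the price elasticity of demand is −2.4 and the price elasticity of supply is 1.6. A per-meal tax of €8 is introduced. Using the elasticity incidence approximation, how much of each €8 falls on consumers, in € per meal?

Incidence ratio: consumers' share ≈ εs / (εs + |εd|) = 1.6 / (1.6 + 2.4) = 0.4.
So consumers bear ≈ 0.4 × €8 = €3.2; suppliers bear €4.8.

Consumers bear ≈ €3.2 per meal.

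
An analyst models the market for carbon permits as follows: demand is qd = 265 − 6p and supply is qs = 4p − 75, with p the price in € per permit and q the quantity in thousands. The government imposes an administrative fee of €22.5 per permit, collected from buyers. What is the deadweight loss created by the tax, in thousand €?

Deadweight loss = €607.5 thousand.

Before the tax: set 265 − 6p = 4p − 75 → p* = €34, q* = 61.
With the tax collected from buyers, demand (in seller-price terms) shifts: qd = 265 − 6(p + 22.5).
New equilibrium: buyers pay €43, producers receive €20.5, q = 7. (Wedge: pb − ps = 22.5.)
Quantity falls by |ΔQ| = |61 − 7| = 54.
DWL = ½ · t · |ΔQ| = ½ · 22.5 · 54 = €607.5.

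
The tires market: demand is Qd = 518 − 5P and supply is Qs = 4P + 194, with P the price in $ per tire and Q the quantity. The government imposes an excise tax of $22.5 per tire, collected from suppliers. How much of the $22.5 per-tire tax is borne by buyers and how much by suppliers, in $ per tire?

Without the tax, 518 − 5P = 4P + 194 gives 9P = 324, so P* = $36 and Q* = 338.
With the tax collected from suppliers, supply shifts: Qs = 4(P − 22.5) + 194.
New equilibrium: buyers pay $46, suppliers receive $23.5, Q = 288. (Wedge: Pb − Ps = 22.5.)
Burden on buyers: $10; on suppliers: $12.5. (They sum to $22.5.)

Buyers bear $10 per tire; suppliers bear $12.5 per tire.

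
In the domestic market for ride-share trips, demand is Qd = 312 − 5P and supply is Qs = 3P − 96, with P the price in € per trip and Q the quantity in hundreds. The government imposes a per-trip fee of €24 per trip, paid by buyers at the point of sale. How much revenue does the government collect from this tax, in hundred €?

Before the tax: set 312 − 5P = 3P − 96 → P* = €51, Q* = 57.
With the tax collected from buyers, demand (in seller-price terms) shifts: Qd = 312 − 5(P + 24).
New equilibrium: buyers pay €60, suppliers receive €36, Q = 12. (Wedge: Pb − Ps = 24.)
Revenue = t · Q = 24 · 12 = €288.

Tax revenue = €288 hundred.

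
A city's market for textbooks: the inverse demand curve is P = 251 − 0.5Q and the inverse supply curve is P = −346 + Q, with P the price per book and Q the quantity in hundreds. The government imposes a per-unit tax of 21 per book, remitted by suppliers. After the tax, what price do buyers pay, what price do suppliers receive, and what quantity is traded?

Rewrite in direct form: Qd = 502 − 2P and Qs = P + 346.
Before the tax: set 502 − 2P = P + 346 → P* = 52, Q* = 398.
With the tax collected from suppliers, supply shifts: Qs = (P − 21) + 346.
Solving gives Q = 384 with buyers paying 59 and suppliers receiving 38 (the 21 wedge).

Buyers pay 59; suppliers receive 38; quantity = 384.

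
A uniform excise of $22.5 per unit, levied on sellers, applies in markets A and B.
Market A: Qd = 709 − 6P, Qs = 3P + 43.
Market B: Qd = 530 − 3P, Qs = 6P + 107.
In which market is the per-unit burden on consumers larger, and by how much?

Market A: pre-tax P* = $74, Q* = 265; post-tax Q = 220; per-unit burden on consumers = $7.5.
Market B: pre-tax P* = $47, Q* = 389; post-tax Q = 344; per-unit burden on consumers = $15.
Difference: $7.5 vs $15 → market B is larger by $7.5.

Market B, by $7.5.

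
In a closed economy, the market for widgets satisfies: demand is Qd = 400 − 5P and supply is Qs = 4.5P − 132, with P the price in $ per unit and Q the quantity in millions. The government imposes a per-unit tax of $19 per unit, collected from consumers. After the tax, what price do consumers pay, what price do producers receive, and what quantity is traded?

Consumers pay $65; producers receive $46; quantity = 75.

Before the tax: set 400 − 5P = 4.5P − 132 → P* = $56, Q* = 120.
With the tax collected from consumers, demand (in seller-price terms) shifts: Qd = 400 − 5(P + 19).
Solving gives Q = 75 with consumers paying $65 and producers receiving $46 (the $19 wedge).
The less price-elastic side of the market bears the larger share of a per-unit tax.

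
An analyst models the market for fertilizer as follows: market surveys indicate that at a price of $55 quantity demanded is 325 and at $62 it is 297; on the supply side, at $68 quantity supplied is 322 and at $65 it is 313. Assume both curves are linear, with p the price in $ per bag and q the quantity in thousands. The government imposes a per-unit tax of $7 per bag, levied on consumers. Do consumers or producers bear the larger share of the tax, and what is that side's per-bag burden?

Producers bear the larger share: $4 per bag.

Demand slope: (297 − 325)/(62 − 55) = -4, so qd = 545 − 4p.
Supply slope: (313 − 322)/(65 − 68) = 3, so qs = 3p + 118.
Before the tax: set 545 − 4p = 3p + 118 → p* = $61, q* = 301.
With the tax collected from consumers, demand (in seller-price terms) shifts: qd = 545 − 4(p + 7).
New equilibrium: consumers pay $64, producers receive $57, q = 289. (Wedge: pb − ps = 7.)
Per-bag burden: consumers $3, producers $4.
Producers take the larger share because supply is less price-elastic here (demand slope 4 vs supply slope 3).
The less price-elastic side of the market bears the larger share of a per-unit tax.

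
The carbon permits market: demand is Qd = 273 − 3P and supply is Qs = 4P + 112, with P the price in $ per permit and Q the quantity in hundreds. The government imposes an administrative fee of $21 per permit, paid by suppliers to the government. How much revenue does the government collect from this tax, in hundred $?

Before the tax: set 273 − 3P = 4P + 112 → P* = $23, Q* = 204.
With the tax collected from suppliers, supply shifts: Qs = 4(P − 21) + 112.
Solving gives Q = 168 with consumers paying $35 and suppliers receiving $14 (the $21 wedge).
Revenue = t · Q = 21 · 168 = $3528.

Tax revenue = $3528 hundred.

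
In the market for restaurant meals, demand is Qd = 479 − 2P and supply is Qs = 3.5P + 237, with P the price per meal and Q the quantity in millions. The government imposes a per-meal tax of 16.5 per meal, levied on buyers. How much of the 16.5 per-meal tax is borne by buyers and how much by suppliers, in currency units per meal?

Buyers bear 10.5 per meal; suppliers bear 6 per meal.

Without the tax, 479 − 2P = 3.5P + 237 gives 5.5P = 242, so P* = 44 and Q* = 391.
With the tax collected from buyers, demand (in seller-price terms) shifts: Qd = 479 − 2(P + 16.5).
Solving gives Q = 370 with buyers paying 54.5 and suppliers receiving 38 (the 16.5 wedge).
Burden on buyers: 10.5; on suppliers: 6. (They sum to 16.5.)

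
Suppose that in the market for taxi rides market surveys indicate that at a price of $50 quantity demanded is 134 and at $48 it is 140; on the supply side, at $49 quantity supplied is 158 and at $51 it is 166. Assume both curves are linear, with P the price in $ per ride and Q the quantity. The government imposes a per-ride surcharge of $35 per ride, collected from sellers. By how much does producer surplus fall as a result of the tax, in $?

Producer surplus falls by $1740.

Demand slope: (140 − 134)/(48 − 50) = -3, so Qd = 284 − 3P.
Supply slope: (166 − 158)/(51 − 49) = 4, so Qs = 4P − 38.
Before the tax: set 284 − 3P = 4P − 38 → P* = $46, Q* = 146.
With the tax collected from sellers, supply shifts: Qs = 4(P − 35) − 38.
Solving gives Q = 86 with consumers paying $66 and sellers receiving $31 (the $35 wedge).
ΔPS is the trapezoid between Q = 86 and Q = 146 of height $15: ½ · (146 + 86) · 15 = $1740.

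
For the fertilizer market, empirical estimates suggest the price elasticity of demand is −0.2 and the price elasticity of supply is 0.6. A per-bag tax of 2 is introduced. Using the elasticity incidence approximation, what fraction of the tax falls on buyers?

Incidence ratio: buyers' share ≈ εs / (εs + |εd|) = 0.6 / (0.6 + 0.2) = 0.75.
Supply is the more elastic side, so buyers bear the larger share.

Buyers' share ≈ 0.75.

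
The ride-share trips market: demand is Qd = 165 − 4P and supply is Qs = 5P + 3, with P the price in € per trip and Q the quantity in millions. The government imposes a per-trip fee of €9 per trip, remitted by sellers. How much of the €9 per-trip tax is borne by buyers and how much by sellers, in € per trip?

Buyers bear €5 per trip; sellers bear €4 per trip.

Before the tax: set 165 − 4P = 5P + 3 → P* = €18, Q* = 93.
With the tax collected from sellers, supply shifts: Qs = 5(P − 9) + 3.
Solving gives Q = 73 with buyers paying €23 and sellers receiving €14 (the €9 wedge).
Burden on buyers: €5; on sellers: €4. (They sum to €9.)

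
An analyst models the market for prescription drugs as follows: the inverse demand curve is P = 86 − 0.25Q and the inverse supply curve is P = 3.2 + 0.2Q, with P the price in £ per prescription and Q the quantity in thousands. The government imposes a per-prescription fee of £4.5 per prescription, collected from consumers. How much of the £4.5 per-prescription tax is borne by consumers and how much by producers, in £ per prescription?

Consumers bear £2.5 per prescription; producers bear £2 per prescription.

Inverting to Q(P) form: Qd = 344 − 4P; Qs = 5P − 16.
Before the tax: set 344 − 4P = 5P − 16 → P* = £40, Q* = 184.
With the tax collected from consumers, demand (in seller-price terms) shifts: Qd = 344 − 4(P + 4.5).
Solving gives Q = 174 with consumers paying £42.5 and producers receiving £38 (the £4.5 wedge).
Burden on consumers: £2.5; on producers: £2. (They sum to £4.5.)
The less price-elastic side of the market bears the larger share of a per-unit tax.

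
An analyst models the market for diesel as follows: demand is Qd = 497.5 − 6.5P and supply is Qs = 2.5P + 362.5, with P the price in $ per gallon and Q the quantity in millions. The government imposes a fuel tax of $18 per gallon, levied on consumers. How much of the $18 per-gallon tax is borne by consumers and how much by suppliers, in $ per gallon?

Consumers bear $5 per gallon; suppliers bear $13 per gallon.

Before the tax: set 497.5 − 6.5P = 2.5P + 362.5 → P* = $15, Q* = 400.
With the tax collected from consumers, demand (in seller-price terms) shifts: Qd = 497.5 − 6.5(P + 18).
New equilibrium: consumers pay $20, suppliers receive $2, Q = 367.5. (Wedge: Pb − Ps = 18.)
Burden on consumers: $5; on suppliers: $13. (They sum to $18.)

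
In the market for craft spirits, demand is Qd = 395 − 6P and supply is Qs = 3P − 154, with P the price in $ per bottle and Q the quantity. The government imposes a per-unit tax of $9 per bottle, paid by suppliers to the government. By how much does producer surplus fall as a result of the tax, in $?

Before the tax: set 395 − 6P = 3P − 154 → P* = $61, Q* = 29.
With the tax collected from suppliers, supply shifts: Qs = 3(P − 9) − 154.
New equilibrium: buyers pay $64, suppliers receive $55, Q = 11. (Wedge: Pb − Ps = 9.)
ΔPS is the trapezoid between Q = 11 and Q = 29 of height $6: ½ · (29 + 11) · 6 = $120.

Producer surplus falls by $120.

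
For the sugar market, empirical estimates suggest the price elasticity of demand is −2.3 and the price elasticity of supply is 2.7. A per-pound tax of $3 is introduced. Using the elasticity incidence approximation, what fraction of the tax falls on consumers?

Consumers' share ≈ 0.54.

Incidence ratio: consumers' share ≈ εs / (εs + |εd|) = 2.7 / (2.7 + 2.3) = 0.54.
Supply is the more elastic side, so consumers bear the larger share.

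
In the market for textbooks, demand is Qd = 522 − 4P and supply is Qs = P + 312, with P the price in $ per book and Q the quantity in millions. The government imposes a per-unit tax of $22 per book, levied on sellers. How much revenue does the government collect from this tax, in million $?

Without the tax, 522 − 4P = P + 312 gives 5P = 210, so P* = $42 and Q* = 354.
With the tax collected from sellers, supply shifts: Qs = (P − 22) + 312.
New equilibrium: consumers pay $46.4, sellers receive $24.4, Q = 336.4. (Wedge: Pb − Ps = 22.)
Revenue = t · Q = 22 · 336.4 = $7400.8.

Tax revenue = $7400.8 million.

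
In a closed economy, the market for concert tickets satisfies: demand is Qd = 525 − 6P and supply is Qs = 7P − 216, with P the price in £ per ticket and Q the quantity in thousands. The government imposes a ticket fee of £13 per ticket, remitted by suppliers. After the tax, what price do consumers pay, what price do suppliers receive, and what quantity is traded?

Consumers pay £64; suppliers receive £51; quantity = 141.

Without the tax, 525 − 6P = 7P − 216 gives 13P = 741, so P* = £57 and Q* = 183.
With the tax collected from suppliers, supply shifts: Qs = 7(P − 13) − 216.
Solving gives Q = 141 with consumers paying £64 and suppliers receiving £51 (the £13 wedge).
The less price-elastic side of the market bears the larger share of a per-unit tax.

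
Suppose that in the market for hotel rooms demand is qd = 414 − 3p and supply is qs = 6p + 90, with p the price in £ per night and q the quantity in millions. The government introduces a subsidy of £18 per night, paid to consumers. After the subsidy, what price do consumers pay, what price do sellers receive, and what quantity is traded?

Without the subsidy, 414 − 3p = 6p + 90 gives 9p = 324, so p* = £36 and q* = 306.
With a per-unit subsidy paid to consumers, each effectively pays p − 18, so demand becomes qd = 414 − 3(p − 18).
Solving gives q = 342 with consumers paying £24 and sellers receiving £42 (the £18 wedge).

Consumers pay £24; sellers receive £42; quantity = 342.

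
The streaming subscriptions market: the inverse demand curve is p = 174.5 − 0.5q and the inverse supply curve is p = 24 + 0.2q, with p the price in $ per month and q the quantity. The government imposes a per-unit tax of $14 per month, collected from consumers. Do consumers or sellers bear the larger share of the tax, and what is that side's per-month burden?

Rewrite in direct form: qd = 349 − 2p and qs = 5p − 120.
Before the tax: set 349 − 2p = 5p − 120 → p* = $67, q* = 215.
With the tax collected from consumers, demand (in seller-price terms) shifts: qd = 349 − 2(p + 14).
New equilibrium: consumers pay $77, sellers receive $63, q = 195. (Wedge: pb − ps = 14.)
Per-month burden: consumers $10, sellers $4.
Consumers take the larger share because demand is less price-elastic here (demand slope 2 vs supply slope 5).
The less price-elastic side of the market bears the larger share of a per-unit tax.

Consumers bear the larger share: $10 per month.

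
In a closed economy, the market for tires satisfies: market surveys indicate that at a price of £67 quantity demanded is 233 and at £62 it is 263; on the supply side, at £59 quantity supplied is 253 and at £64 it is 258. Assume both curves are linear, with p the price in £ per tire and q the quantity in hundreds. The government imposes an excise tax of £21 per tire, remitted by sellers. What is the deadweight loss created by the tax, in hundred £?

Demand slope: (263 − 233)/(62 − 67) = -6, so qd = 635 − 6p.
Supply slope: (258 − 253)/(64 − 59) = 1, so qs = p + 194.
Without the tax, 635 − 6p = p + 194 gives 7p = 441, so p* = £63 and q* = 257.
With the tax collected from sellers, supply shifts: qs = (p − 21) + 194.
New equilibrium: consumers pay £66, sellers receive £45, q = 239. (Wedge: pb − ps = 21.)
Quantity falls by |ΔQ| = |257 − 239| = 18.
DWL = ½ · t · |ΔQ| = ½ · 21 · 18 = £189.

Deadweight loss = £189 hundred.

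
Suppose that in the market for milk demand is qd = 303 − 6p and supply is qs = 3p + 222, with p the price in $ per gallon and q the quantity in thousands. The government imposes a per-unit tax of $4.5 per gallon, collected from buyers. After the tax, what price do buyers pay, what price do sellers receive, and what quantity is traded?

Buyers pay $10.5; sellers receive $6; quantity = 240.

Before the tax: set 303 − 6p = 3p + 222 → p* = $9, q* = 249.
With the tax collected from buyers, demand (in seller-price terms) shifts: qd = 303 − 6(p + 4.5).
New equilibrium: buyers pay $10.5, sellers receive $6, q = 240. (Wedge: pb − ps = 4.5.)
The less price-elastic side of the market bears the larger share of a per-unit tax.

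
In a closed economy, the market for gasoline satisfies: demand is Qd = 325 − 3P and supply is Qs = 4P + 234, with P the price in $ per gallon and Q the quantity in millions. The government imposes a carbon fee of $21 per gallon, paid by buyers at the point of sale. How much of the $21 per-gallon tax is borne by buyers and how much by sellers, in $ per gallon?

Before the tax: set 325 − 3P = 4P + 234 → P* = $13, Q* = 286.
With the tax collected from buyers, demand (in seller-price terms) shifts: Qd = 325 − 3(P + 21).
Solving gives Q = 250 with buyers paying $25 and sellers receiving $4 (the $21 wedge).
Burden on buyers: $12; on sellers: $9. (They sum to $21.)

Buyers bear $12 per gallon; sellers bear $9 per gallon.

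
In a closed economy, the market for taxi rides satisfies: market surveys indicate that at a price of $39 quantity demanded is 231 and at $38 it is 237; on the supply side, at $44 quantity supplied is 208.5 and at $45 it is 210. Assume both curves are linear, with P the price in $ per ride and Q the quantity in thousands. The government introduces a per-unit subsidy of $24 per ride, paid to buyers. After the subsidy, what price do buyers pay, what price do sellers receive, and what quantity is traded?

Demand slope: (237 − 231)/(38 − 39) = -6, so Qd = 465 − 6P.
Supply slope: (210 − 208.5)/(45 − 44) = 1.5, so Qs = 1.5P + 142.5.
Without the subsidy, 465 − 6P = 1.5P + 142.5 gives 7.5P = 322.5, so P* = $43 and Q* = 207.
With a per-unit subsidy paid to buyers, each effectively pays P − 24, so demand becomes Qd = 465 − 6(P − 24).
New equilibrium: buyers pay $38.2, sellers receive $62.2, Q = 235.8. (Wedge: Pb − Ps = −24.)

Buyers pay $38.2; sellers receive $62.2; quantity = 235.8.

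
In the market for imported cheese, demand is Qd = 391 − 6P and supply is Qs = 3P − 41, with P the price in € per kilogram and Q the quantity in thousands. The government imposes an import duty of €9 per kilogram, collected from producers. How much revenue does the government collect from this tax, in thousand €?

Tax revenue = €765 thousand.

Before the tax: set 391 − 6P = 3P − 41 → P* = €48, Q* = 103.
With the tax collected from producers, supply shifts: Qs = 3(P − 9) − 41.
Solving gives Q = 85 with consumers paying €51 and producers receiving €42 (the €9 wedge).
Revenue = t · Q = 9 · 85 = €765.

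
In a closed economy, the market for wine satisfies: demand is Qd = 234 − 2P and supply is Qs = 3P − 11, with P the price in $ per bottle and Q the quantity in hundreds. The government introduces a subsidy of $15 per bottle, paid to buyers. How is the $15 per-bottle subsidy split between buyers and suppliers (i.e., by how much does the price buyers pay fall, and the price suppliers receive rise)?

Before the subsidy: set 234 − 2P = 3P − 11 → P* = $49, Q* = 136.
With a per-unit subsidy paid to buyers, each effectively pays P − 15, so demand becomes Qd = 234 − 2(P − 15).
Solving gives Q = 154 with buyers paying $40 and suppliers receiving $55 (the $15 wedge).
Gain to buyers: $9; to suppliers: $6. (They sum to $15.)

Buyers gain $9 per bottle; suppliers gain $6 per bottle.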